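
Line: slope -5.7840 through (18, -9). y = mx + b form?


y + 9 = -5.7840(x - 18)
y = -5.7840x - 9 + 5.7840*18
y = -5.7840x + 95.1120

y = -5.7840x + 95.1120


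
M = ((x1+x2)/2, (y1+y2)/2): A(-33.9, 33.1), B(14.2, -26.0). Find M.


Mx = (-33.9 + 14.2)/2 = -19.7/2 = -9.8500
My = (33.1 - 26.0)/2 = 7.1/2 = 3.5500

(-9.8500, 3.5500)


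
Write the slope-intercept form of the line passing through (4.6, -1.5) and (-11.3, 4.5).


m = (6.0)/(-15.9) = -0.3774
b = y1 - m*x1 = -1.5 - (6.0*4.6)/(-15.9) = -1.5 + 1.7358 = 0.2358

y = -0.3774x + 0.2358


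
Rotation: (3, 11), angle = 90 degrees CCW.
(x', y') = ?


cos(90) = 0, sin(90) = 1
x' = 3*0 - 11*1 = -11
y' = 3*1 + 11*0 = 3

(-11, 3)


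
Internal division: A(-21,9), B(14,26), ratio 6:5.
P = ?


Px = (6*14 + 5*(-21))/11 = -21/11 = -1.9091
Py = (6*26 + 5*9)/11 = 201/11 = 18.2727

P = (-1.9091, 18.2727)


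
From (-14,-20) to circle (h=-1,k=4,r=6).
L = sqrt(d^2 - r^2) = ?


d = sqrt((-14+ 1)^2 + (-20-4)^2) = sqrt(169+576) = 27.2947
L = sqrt(745.0000 - 36) = sqrt(709.0000) = 26.6271

26.6271


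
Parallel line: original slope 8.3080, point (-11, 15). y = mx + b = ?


Parallel lines have equal slopes.
m2 = 8.3080
b2 = 15 - 8.3080*(-11) = 106.3880

y = 8.3080x + 106.3880


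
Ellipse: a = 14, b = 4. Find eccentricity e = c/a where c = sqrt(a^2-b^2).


c = sqrt(196-16) = sqrt(180) = 13.4164
e = c/a = sqrt(180)/14 = 0.9583

e = 0.9583


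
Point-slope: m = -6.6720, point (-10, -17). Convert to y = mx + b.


y + 17 = -6.6720(x + 10)
y = -6.6720x - 17 + 6.6720*(-10)
y = -6.6720x - 83.7200

y = -6.6720x - 83.7200


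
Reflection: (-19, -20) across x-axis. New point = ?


Reflection rule for x-axis: (x, -y)
(-19, -20) -> (-19, 20)

(-19, 20)


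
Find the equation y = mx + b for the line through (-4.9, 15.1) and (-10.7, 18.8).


m = (3.7)/(-5.8) = -0.6379
b = y1 - m*x1 = 15.1 - (3.7*(-4.9))/(-5.8) = 15.1 - 3.1259 = 11.9741

y = -0.6379x + 11.9741


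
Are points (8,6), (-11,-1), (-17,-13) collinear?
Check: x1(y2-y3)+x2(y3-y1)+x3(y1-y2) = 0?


8*(-1+ 13) - 11*(-13-6) - 17*(6+ 1)
= 96 + 209 - 119 = 186

No, not collinear (determinant = 186)


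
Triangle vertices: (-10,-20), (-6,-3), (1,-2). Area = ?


-10*(-3+ 2) = 10
-6*(-2+ 20) = -108
1*(-20+ 3) = -17
sum = -115
Area = |-115|/2 = 57.5000

57.5000 sq units


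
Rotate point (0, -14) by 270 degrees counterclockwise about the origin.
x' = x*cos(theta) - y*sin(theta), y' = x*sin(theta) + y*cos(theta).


cos(270) = 0, sin(270) = -1
x' = 0*0 + 14*(-1) = -14
y' = 0*(-1) - 14*0 = 0

(-14, 0)


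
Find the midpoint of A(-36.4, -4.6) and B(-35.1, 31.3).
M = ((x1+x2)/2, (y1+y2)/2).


Mx = (-36.4 - 35.1)/2 = -71.5/2 = -35.7500
My = (-4.6 + 31.3)/2 = 26.7/2 = 13.3500

(-35.7500, 13.3500)


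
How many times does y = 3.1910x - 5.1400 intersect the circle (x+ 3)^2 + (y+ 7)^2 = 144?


Substitute y = 3.1910x - 5.1400: (x+ 3)^2 + (3.1910x- 5.1400+ 7)^2 = 144
Expand to Ax^2 + Bx + C = 0, where b-k = 1.86
A = 1+m^2 = 11.182481
B = 2(m(b-k) - h) = 2(3.1910*1.86 + 3) = 17.87052
C = h^2 + (b-k)^2 - r^2 = 9 + 3.4596 - 144 = -131.5404
disc = B^2-4AC = 319.3555 + 5883.7921 = 6203.1476
disc > 0

2 intersection points


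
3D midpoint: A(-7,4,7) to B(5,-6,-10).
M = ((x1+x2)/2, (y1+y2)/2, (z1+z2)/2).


Mx = (-7+5)/2 = -1.0000
My = (4- 6)/2 = -1.0000
Mz = (7- 10)/2 = -1.5000

M = (-1.0000, -1.0000, -1.5000)


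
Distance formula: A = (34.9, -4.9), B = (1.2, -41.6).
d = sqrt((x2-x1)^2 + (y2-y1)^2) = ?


dx = 1.2 - 34.9 = -33.7
dy = -41.6 + 4.9 = -36.7
d = sqrt(1135.69 + 1346.89) = sqrt(2482.58) = 49.8255

49.8255


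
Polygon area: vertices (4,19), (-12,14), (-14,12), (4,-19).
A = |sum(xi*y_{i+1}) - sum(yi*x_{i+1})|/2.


sum(xi*y_{i+1}) = 4*14 - 12*12 - 14*(-19) + 4*19 = 254
sum(yi*x_{i+1}) = 19*(-12) + 14*(-14) + 12*4 - 19*4 = -452
Area = |254 + 452|/2 = 706/2 = 353.0000

353.0000 sq units


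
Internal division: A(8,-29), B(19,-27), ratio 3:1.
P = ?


Px = (3*19 + 1*8)/4 = 65/4 = 16.2500
Py = (3*(-27) + 1*(-29))/4 = -110/4 = -27.5000

P = (16.2500, -27.5000)


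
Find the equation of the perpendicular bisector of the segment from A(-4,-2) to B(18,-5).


Midpoint = (7, -3.5)
Slope of AB = dy/dx = -3/22 = -0.1364
Perp slope = -dx/dy = 22/3 = 7.3333
b = My - (perp slope)*Mx = -3.5 + (22*7)/(-3) = -3.5 - 51.3333 = -54.8333

y = 7.3333x - 54.8333


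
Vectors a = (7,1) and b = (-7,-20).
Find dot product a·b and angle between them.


a·b = 7*(-7) + 1*(-20) = -49 - 20 = -69
|a| = sqrt(49+1) = 7.0711
|b| = sqrt(49+400) = 21.1896
cos(theta) = -69/(sqrt(50)*sqrt(449)) = -69/sqrt(22450) = -0.460512
theta = arccos(-69/sqrt(22450)) = 117.4201 degrees

a·b = -69, theta = 117.4201 deg


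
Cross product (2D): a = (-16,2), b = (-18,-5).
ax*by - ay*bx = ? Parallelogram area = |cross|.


cross = -16*(-5) - 2*(-18) = 80 + 36 = 116
Parallelogram area = |116| = 116

cross = 116, parallelogram area = 116


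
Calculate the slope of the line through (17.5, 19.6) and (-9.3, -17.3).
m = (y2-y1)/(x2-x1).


dy = -17.3 - 19.6 = -36.9
dx = -9.3 - 17.5 = -26.8
m = -36.9/(-26.8) = 1.3769

m = 1.3769


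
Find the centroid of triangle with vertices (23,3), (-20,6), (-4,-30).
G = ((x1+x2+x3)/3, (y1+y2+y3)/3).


Gx = (23- 20- 4)/3 = -1/3 = -0.3333
Gy = (3+6- 30)/3 = -21/3 = -7.0000

G = (-0.3333, -7.0000)


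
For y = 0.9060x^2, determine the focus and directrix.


a = 0.9060
1/(4a) = 0.2759
Focus = (0, 0.2759)
Directrix: y = -0.2759

Focus = (0, 0.2759), Directrix: y = -0.2759


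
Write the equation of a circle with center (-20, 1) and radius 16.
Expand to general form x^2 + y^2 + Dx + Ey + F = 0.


(x+ 20)^2 + (y-1)^2 = 16^2
D = -2h = 40, E = -2k = -2
F = h^2+k^2-r^2 = 400+1-256 = 145

x^2 + y^2 + 40x - 2y + 145 = 0


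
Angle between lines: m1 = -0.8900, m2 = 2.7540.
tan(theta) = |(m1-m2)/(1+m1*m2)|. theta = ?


m1-m2 = -3.644
1+m1*m2 = -1.45106
tan(theta) = |-3.644/(-1.45106)| = 2.511268
theta = arctan(|-3.644/(-1.45106)|) = 68.2873 degrees (acute angle)

68.2873 degrees


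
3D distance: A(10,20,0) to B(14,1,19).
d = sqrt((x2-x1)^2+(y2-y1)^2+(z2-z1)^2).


dx=4, dy=-19, dz=19
d = sqrt(16+361+361) = sqrt(738) = 27.1662

27.1662


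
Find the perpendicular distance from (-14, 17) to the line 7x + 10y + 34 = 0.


|7*(-14) + 10*17 + 34| = |106| = 106
sqrt(49 + 100) = sqrt(149) = 12.2066
d = 106/sqrt(149) = 8.6839

8.6839


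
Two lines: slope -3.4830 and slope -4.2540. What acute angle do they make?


m1-m2 = 0.771
1+m1*m2 = 15.816682
tan(theta) = |0.771/15.816682| = 0.048746
theta = arctan(|0.771/15.816682|) = 2.7907 degrees (acute angle)

2.7907 degrees


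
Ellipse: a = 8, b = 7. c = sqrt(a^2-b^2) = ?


c^2 = 8^2 - 7^2 = 64 - 49 = 15
c = sqrt(15) = 3.8730

c = 3.8730


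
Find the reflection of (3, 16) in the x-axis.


Reflection rule for x-axis: (x, -y)
(3, 16) -> (3, -16)

(3, -16)


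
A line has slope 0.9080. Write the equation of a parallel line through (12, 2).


Parallel lines have equal slopes.
m2 = 0.9080
b2 = 2 - 0.9080*12 = -8.8960

y = 0.9080x - 8.8960


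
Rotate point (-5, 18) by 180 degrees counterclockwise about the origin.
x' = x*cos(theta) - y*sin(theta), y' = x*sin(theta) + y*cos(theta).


cos(180) = -1, sin(180) = 0
x' = -5*(-1) - 18*0 = 5
y' = -5*0 + 18*(-1) = -18

(5, -18)


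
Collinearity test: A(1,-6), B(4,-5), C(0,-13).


1*(-5+ 13) + 4*(-13+ 6) + 0*(-6+ 5)
= 8 - 28 + 0 = -20

No, not collinear (determinant = -20)


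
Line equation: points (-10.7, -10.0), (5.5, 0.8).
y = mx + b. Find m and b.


m = (10.8)/(16.2) = 0.6667
b = y1 - m*x1 = -10.0 - (10.8*(-10.7))/(16.2) = -10.0 + 7.1333 = -2.8667

y = 0.6667x - 2.8667


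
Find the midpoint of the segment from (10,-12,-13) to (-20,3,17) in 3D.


Mx = (10- 20)/2 = -5.0000
My = (-12+3)/2 = -4.5000
Mz = (-13+17)/2 = 2.0000

M = (-5.0000, -4.5000, 2.0000)


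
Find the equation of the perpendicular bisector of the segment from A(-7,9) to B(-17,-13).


Midpoint = (-12, -2)
Slope of AB = dy/dx = -22/(-10) = 2.2000
Perp slope = -dx/dy = -10/22 = -0.4545
b = My - (perp slope)*Mx = -2 + (-10*(-12))/(-22) = -2 - 5.4545 = -7.4545

y = -0.4545x - 7.4545


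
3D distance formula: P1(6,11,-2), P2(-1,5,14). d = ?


dx=-7, dy=-6, dz=16
d = sqrt(49+36+256) = sqrt(341) = 18.4662

18.4662


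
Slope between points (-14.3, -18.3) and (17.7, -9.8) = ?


dy = -9.8 + 18.3 = 8.5
dx = 17.7 + 14.3 = 32.0
m = 8.5/32.0 = 0.2656

m = 0.2656


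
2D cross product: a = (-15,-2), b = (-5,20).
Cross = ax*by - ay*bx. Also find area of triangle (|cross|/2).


cross = -15*20 + 2*(-5) = -300 - 10 = -310
Triangle area = |-310|/2 = 310/2 = 155.0000

cross = -310, triangle area = 155.0000


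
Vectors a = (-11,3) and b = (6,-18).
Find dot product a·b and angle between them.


a·b = -11*6 + 3*(-18) = -66 - 54 = -120
|a| = sqrt(121+9) = 11.4018
|b| = sqrt(36+324) = 18.9737
cos(theta) = -120/(sqrt(130)*sqrt(360)) = -120/sqrt(46800) = -0.554700
theta = arccos(-120/sqrt(46800)) = 123.6901 degrees

a·b = -120, theta = 123.6901 deg


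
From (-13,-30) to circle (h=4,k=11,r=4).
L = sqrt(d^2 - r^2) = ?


d = sqrt((-13-4)^2 + (-30-11)^2) = sqrt(289+1681) = 44.3847
L = sqrt(1970.0000 - 16) = sqrt(1954.0000) = 44.2041

44.2041


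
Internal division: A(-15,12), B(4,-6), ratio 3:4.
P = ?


Px = (3*4 + 4*(-15))/7 = -48/7 = -6.8571
Py = (3*(-6) + 4*12)/7 = 30/7 = 4.2857

P = (-6.8571, 4.2857)


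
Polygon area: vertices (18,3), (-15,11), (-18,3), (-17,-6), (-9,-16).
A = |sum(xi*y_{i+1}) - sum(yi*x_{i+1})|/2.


sum(xi*y_{i+1}) = 18*11 - 15*3 - 18*(-6) - 17*(-16) - 9*3 = 506
sum(yi*x_{i+1}) = 3*(-15) + 11*(-18) + 3*(-17) - 6*(-9) - 16*18 = -528
Area = |506 + 528|/2 = 1034/2 = 517.0000

517.0000 sq units


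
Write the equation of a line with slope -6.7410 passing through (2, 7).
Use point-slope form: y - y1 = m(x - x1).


y - 7 = -6.7410(x - 2)
y = -6.7410x + 7 + 6.7410*2
y = -6.7410x + 20.4820

y = -6.7410x + 20.4820


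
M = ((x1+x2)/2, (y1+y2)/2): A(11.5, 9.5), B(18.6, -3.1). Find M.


Mx = (11.5 + 18.6)/2 = 30.1/2 = 15.0500
My = (9.5 - 3.1)/2 = 6.4/2 = 3.2000

(15.0500, 3.2000)


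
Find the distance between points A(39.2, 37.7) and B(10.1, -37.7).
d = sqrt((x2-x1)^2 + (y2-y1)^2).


dx = 10.1 - 39.2 = -29.1
dy = -37.7 - 37.7 = -75.4
d = sqrt(846.81 + 5685.16) = sqrt(6531.97) = 80.8206

80.8206


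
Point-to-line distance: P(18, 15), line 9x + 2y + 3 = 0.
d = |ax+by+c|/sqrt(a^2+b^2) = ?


|9*18 + 2*15 + 3| = |195| = 195
sqrt(81 + 4) = sqrt(85) = 9.2195
d = 195/sqrt(85) = 21.1507

21.1507


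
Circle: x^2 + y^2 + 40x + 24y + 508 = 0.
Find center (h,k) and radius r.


h = -D/2 = -40/2 = -20
k = -E/2 = -24/2 = -12
r^2 = h^2 + k^2 - F = 400 + 144 - 508 = 36
r = 6

Center (-20, -12), radius = 6


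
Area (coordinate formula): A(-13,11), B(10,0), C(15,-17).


-13*(0+ 17) = -221
10*(-17-11) = -280
15*(11-0) = 165
sum = -336
Area = |-336|/2 = 168.0000

168.0000 sq units


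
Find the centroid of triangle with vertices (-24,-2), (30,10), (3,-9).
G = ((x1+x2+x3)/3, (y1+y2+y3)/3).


Gx = (-24+30+3)/3 = 9/3 = 3.0000
Gy = (-2+10- 9)/3 = -1/3 = -0.3333

G = (3.0000, -0.3333)


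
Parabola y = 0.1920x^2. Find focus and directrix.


a = 0.1920
1/(4a) = 1.3021
Focus = (0, 1.3021)
Directrix: y = -1.3021

Focus = (0, 1.3021), Directrix: y = -1.3021


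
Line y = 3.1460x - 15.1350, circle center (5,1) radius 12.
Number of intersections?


Substitute y = 3.1460x - 15.1350: (x-5)^2 + (3.1460x- 15.1350-1)^2 = 144
Expand to Ax^2 + Bx + C = 0, where b-k = -16.135
A = 1+m^2 = 10.897316
B = 2(m(b-k) - h) = 2(3.1460*(-16.135) - 5) = -111.52142
C = h^2 + (b-k)^2 - r^2 = 25 + 260.338225 - 144 = 141.338225
disc = B^2-4AC = 12437.0271 - 6160.8292 = 6276.1979
disc > 0

2 intersection points


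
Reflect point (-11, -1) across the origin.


Reflection rule for origin: (-x, -y)
(-11, -1) -> (11, 1)

(11, 1)


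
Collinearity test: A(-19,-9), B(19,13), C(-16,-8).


-19*(13+ 8) + 19*(-8+ 9) - 16*(-9-13)
= -399 + 19 + 352 = -28

No, not collinear (determinant = -28)


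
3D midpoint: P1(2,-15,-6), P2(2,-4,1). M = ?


Mx = (2+2)/2 = 2.0000
My = (-15- 4)/2 = -9.5000
Mz = (-6+1)/2 = -2.5000

M = (2.0000, -9.5000, -2.5000)


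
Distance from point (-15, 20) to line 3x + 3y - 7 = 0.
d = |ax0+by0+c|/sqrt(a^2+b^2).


|3*(-15) + 3*20 - 7| = |8| = 8
sqrt(9 + 9) = sqrt(18) = 4.2426
d = 8/sqrt(18) = 1.8856

1.8856


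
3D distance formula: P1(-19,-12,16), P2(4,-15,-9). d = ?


dx=23, dy=-3, dz=-25
d = sqrt(529+9+625) = sqrt(1163) = 34.1028

34.1028


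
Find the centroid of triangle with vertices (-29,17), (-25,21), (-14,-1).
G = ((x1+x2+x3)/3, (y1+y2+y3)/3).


Gx = (-29- 25- 14)/3 = -68/3 = -22.6667
Gy = (17+21- 1)/3 = 37/3 = 12.3333

G = (-22.6667, 12.3333)


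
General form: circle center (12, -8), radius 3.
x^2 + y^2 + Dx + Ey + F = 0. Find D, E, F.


(x-12)^2 + (y+ 8)^2 = 3^2
D = -2h = -24, E = -2k = 16
F = h^2+k^2-r^2 = 144+64-9 = 199

D = -24, E = 16, F = 199


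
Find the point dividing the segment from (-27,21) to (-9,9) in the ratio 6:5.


Px = (6*(-9) + 5*(-27))/11 = -189/11 = -17.1818
Py = (6*9 + 5*21)/11 = 159/11 = 14.4545

P = (-17.1818, 14.4545)


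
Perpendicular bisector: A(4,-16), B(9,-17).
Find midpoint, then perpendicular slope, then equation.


Midpoint = (6.5, -16.5)
Slope of AB = dy/dx = -1/5 = -0.2000
Perp slope = -dx/dy = 5/1 = 5.0000
b = My - (perp slope)*Mx = -16.5 + (5*6.5)/(-1) = -16.5 - 32.5000 = -49.0000

y = 5.0000x - 49.0000


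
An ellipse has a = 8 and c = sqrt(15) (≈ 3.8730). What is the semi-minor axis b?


b^2 = 8^2 - (sqrt(15))^2 = 64 - 15 = 49
b = sqrt(49) = 7

b = 7


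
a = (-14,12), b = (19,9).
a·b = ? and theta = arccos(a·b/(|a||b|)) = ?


a·b = -14*19 + 12*9 = -266 + 108 = -158
|a| = sqrt(196+144) = 18.4391
|b| = sqrt(361+81) = 21.0238
cos(theta) = -158/(sqrt(340)*sqrt(442)) = -158/sqrt(150280) = -0.407574
theta = arccos(-158/sqrt(150280)) = 114.0525 degrees

a·b = -158, theta = 114.0525 deg


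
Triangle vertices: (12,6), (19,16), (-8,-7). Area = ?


12*(16+ 7) = 276
19*(-7-6) = -247
-8*(6-16) = 80
sum = 109
Area = |109|/2 = 54.5000

54.5000 sq units


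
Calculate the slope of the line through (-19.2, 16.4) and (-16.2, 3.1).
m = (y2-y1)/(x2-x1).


dy = 3.1 - 16.4 = -13.3
dx = -16.2 + 19.2 = 3.0
m = -13.3/3.0 = -4.4333

m = -4.4333


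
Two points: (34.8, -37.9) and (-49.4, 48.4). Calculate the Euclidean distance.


dx = -49.4 - 34.8 = -84.2
dy = 48.4 + 37.9 = 86.3
d = sqrt(7089.64 + 7447.69) = sqrt(14537.33) = 120.5709

120.5709


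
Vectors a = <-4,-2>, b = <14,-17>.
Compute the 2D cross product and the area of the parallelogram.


cross = -4*(-17) + 2*14 = 68 + 28 = 96
Parallelogram area = |96| = 96

cross = 96, parallelogram area = 96


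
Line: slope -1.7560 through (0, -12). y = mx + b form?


y + 12 = -1.7560(x - 0)
y = -1.7560x - 12 + 1.7560*0
y = -1.7560x - 12.0000

y = -1.7560x - 12.0000


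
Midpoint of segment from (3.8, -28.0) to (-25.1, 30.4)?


Mx = (3.8 - 25.1)/2 = -21.3/2 = -10.6500
My = (-28.0 + 30.4)/2 = 2.4/2 = 1.2000

(-10.6500, 1.2000)


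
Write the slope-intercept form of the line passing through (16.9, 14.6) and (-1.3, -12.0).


m = (-26.6)/(-18.2) = 1.4615
b = y1 - m*x1 = 14.6 - (-26.6*16.9)/(-18.2) = 14.6 - 24.7000 = -10.1000

y = 1.4615x - 10.1000


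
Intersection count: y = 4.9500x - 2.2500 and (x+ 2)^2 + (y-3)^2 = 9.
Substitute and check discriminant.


Substitute y = 4.9500x - 2.2500: (x+ 2)^2 + (4.9500x- 2.2500-3)^2 = 9
Expand to Ax^2 + Bx + C = 0, where b-k = -5.25
A = 1+m^2 = 25.5025
B = 2(m(b-k) - h) = 2(4.9500*(-5.25) + 2) = -47.975
C = h^2 + (b-k)^2 - r^2 = 4 + 27.5625 - 9 = 22.5625
disc = B^2-4AC = 2301.6006 - 2301.6006 = 0
disc = 0

1 intersection point (tangent)


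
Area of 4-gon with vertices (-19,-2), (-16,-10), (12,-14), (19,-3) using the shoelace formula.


sum(xi*y_{i+1}) = -19*(-10) - 16*(-14) + 12*(-3) + 19*(-2) = 340
sum(yi*x_{i+1}) = -2*(-16) - 10*12 - 14*19 - 3*(-19) = -297
Area = |340 + 297|/2 = 637/2 = 318.5000

318.5000 sq units


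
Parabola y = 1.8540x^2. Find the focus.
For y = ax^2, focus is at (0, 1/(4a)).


a = 1.8540
4a = 7.4160
focus = (0, 1/7.4160) = (0, 0.1348)

Focus = (0, 0.1348)


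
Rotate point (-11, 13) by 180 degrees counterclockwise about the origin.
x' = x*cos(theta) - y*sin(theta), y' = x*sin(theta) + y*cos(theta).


cos(180) = -1, sin(180) = 0
x' = -11*(-1) - 13*0 = 11
y' = -11*0 + 13*(-1) = -13

(11, -13)


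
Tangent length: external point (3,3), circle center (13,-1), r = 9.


d = sqrt((3-13)^2 + (3+ 1)^2) = sqrt(100+16) = 10.7703
L = sqrt(116.0000 - 81) = sqrt(35.0000) = 5.9161

5.9161


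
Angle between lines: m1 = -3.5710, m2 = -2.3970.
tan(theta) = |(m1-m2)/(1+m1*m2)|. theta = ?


m1-m2 = -1.174
1+m1*m2 = 9.559687
tan(theta) = |-1.174/9.559687| = 0.122807
theta = arctan(|-1.174/9.559687|) = 7.0013 degrees (acute angle)

7.0013 degrees


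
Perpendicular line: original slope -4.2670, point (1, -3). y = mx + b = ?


Perpendicular slope = -1/m1 = -1/(-4.2670) = 0.2344
b2 = y0 - m2*x0 = -3 + 1/(-4.2670) = -3 - 0.2344 = -3.2344

y = 0.2344x - 3.2344


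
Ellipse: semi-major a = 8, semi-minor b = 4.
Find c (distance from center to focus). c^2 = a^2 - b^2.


c^2 = 8^2 - 4^2 = 64 - 16 = 48
c = sqrt(48) = 6.9282

c = 6.9282


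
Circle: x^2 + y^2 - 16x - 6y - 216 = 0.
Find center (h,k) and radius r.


h = -D/2 = 16/2 = 8
k = -E/2 = 6/2 = 3
r^2 = h^2 + k^2 - F = 64 + 9 + 216 = 289
r = 17

Center (8, 3), radius = 17


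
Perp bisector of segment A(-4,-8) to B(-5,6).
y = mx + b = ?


Midpoint = (-4.5, -1)
Slope of AB = dy/dx = 14/(-1) = -14.0000
Perp slope = -dx/dy = 1/14 = 0.0714
b = My - (perp slope)*Mx = -1 + (-1*(-4.5))/14 = -1 + 0.3214 = -0.6786

y = 0.0714x - 0.6786


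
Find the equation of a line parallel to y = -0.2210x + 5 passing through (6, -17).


Parallel lines have equal slopes.
m2 = -0.2210
b2 = -17 + 0.2210*6 = -15.6740

y = -0.2210x - 15.6740


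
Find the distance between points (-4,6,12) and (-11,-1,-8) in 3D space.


dx=-7, dy=-7, dz=-20
d = sqrt(49+49+400) = sqrt(498) = 22.3159

22.3159


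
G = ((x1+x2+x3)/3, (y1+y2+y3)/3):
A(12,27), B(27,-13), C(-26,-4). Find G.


Gx = (12+27- 26)/3 = 13/3 = 4.3333
Gy = (27- 13- 4)/3 = 10/3 = 3.3333

G = (4.3333, 3.3333)


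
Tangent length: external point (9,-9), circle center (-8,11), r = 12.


d = sqrt((9+ 8)^2 + (-9-11)^2) = sqrt(289+400) = 26.2488
L = sqrt(689.0000 - 144) = sqrt(545.0000) = 23.3452

23.3452


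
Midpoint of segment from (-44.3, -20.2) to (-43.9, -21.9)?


Mx = (-44.3 - 43.9)/2 = -88.2/2 = -44.1000
My = (-20.2 - 21.9)/2 = -42.1/2 = -21.0500

(-44.1000, -21.0500)


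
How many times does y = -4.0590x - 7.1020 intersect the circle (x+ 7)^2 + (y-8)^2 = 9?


Substitute y = -4.0590x - 7.1020: (x+ 7)^2 + (-4.0590x- 7.1020-8)^2 = 9
Expand to Ax^2 + Bx + C = 0, where b-k = -15.102
A = 1+m^2 = 17.475481
B = 2(m(b-k) - h) = 2(-4.0590*(-15.102) + 7) = 136.598036
C = h^2 + (b-k)^2 - r^2 = 49 + 228.070404 - 9 = 268.070404
disc = B^2-4AC = 18659.0234 - 18738.6370 = -79.6136
disc < 0

0 intersection points


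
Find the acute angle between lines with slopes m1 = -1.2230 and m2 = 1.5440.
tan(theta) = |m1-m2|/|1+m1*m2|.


m1-m2 = -2.767
1+m1*m2 = -0.888312
tan(theta) = |-2.767/(-0.888312)| = 3.114897
theta = arctan(|-2.767/(-0.888312)|) = 72.2014 degrees (acute angle)

72.2014 degrees


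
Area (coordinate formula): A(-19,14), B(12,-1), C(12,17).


-19*(-1-17) = 342
12*(17-14) = 36
12*(14+ 1) = 180
sum = 558
Area = |558|/2 = 279.0000

279.0000 sq units


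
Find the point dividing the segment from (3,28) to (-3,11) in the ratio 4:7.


Px = (4*(-3) + 7*3)/11 = 9/11 = 0.8182
Py = (4*11 + 7*28)/11 = 240/11 = 21.8182

P = (0.8182, 21.8182)


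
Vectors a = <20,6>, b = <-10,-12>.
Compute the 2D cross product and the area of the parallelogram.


cross = 20*(-12) - 6*(-10) = -240 + 60 = -180
Parallelogram area = |-180| = 180

cross = -180, parallelogram area = 180


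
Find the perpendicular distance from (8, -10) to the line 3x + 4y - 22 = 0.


|3*8 + 4*(-10) - 22| = |-38| = 38
sqrt(9 + 16) = sqrt(25) = 5.0000
d = 38/sqrt(25) = 7.6000

7.6000


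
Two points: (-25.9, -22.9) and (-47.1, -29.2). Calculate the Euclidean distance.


dx = -47.1 + 25.9 = -21.2
dy = -29.2 + 22.9 = -6.3
d = sqrt(449.44 + 39.69) = sqrt(489.13) = 22.1163

22.1163


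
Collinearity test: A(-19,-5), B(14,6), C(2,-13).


-19*(6+ 13) + 14*(-13+ 5) + 2*(-5-6)
= -361 - 112 - 22 = -495

No, not collinear (determinant = -495)


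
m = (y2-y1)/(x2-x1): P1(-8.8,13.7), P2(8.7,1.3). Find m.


dy = 1.3 - 13.7 = -12.4
dx = 8.7 + 8.8 = 17.5
m = -12.4/17.5 = -0.7086

m = -0.7086


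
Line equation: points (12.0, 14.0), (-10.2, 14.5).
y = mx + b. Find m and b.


m = (0.5)/(-22.2) = -0.0225
b = y1 - m*x1 = 14.0 - (0.5*12.0)/(-22.2) = 14.0 + 0.2703 = 14.2703

y = -0.0225x + 14.2703


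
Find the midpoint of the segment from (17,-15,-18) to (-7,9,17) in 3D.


Mx = (17- 7)/2 = 5.0000
My = (-15+9)/2 = -3.0000
Mz = (-18+17)/2 = -0.5000

M = (5.0000, -3.0000, -0.5000)


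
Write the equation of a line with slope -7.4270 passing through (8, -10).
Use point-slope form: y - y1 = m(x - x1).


y + 10 = -7.4270(x - 8)
y = -7.4270x - 10 + 7.4270*8
y = -7.4270x + 49.4160

y = -7.4270x + 49.4160


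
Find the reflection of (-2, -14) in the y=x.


Reflection rule for y=x: (y, x)
(-2, -14) -> (-14, -2)

(-14, -2)


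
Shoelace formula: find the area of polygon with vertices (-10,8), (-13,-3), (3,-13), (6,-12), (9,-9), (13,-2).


sum(xi*y_{i+1}) = -10*(-3) - 13*(-13) + 3*(-12) + 6*(-9) + 9*(-2) + 13*8 = 195
sum(yi*x_{i+1}) = 8*(-13) - 3*3 - 13*6 - 12*9 - 9*13 - 2*(-10) = -396
Area = |195 + 396|/2 = 591/2 = 295.5000

295.5000 sq units


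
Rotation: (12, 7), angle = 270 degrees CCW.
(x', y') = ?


cos(270) = 0, sin(270) = -1
x' = 12*0 - 7*(-1) = 7
y' = 12*(-1) + 7*0 = -12

(7, -12)


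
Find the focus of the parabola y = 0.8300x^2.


a = 0.8300
4a = 3.3200
focus = (0, 1/3.3200) = (0, 0.3012)

Focus = (0, 0.3012)


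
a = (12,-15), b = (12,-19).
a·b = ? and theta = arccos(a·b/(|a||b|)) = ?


a·b = 12*12 - 15*(-19) = 144 + 285 = 429
|a| = sqrt(144+225) = 19.2094
|b| = sqrt(144+361) = 22.4722
cos(theta) = 429/(sqrt(369)*sqrt(505)) = 429/sqrt(186345) = 0.993799
theta = arccos(429/sqrt(186345)) = 6.3842 degrees

a·b = 429, theta = 6.3842 deg


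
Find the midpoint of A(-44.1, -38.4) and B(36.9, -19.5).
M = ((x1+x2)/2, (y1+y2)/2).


Mx = (-44.1 + 36.9)/2 = -7.2/2 = -3.6000
My = (-38.4 - 19.5)/2 = -57.9/2 = -28.9500

(-3.6000, -28.9500)


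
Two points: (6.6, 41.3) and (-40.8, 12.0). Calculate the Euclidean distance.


dx = -40.8 - 6.6 = -47.4
dy = 12.0 - 41.3 = -29.3
d = sqrt(2246.76 + 858.49) = sqrt(3105.25) = 55.7248

55.7248


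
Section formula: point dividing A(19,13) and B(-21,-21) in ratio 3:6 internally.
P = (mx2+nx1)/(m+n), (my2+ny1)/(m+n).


Px = (3*(-21) + 6*19)/9 = 51/9 = 5.6667
Py = (3*(-21) + 6*13)/9 = 15/9 = 1.6667

P = (5.6667, 1.6667)


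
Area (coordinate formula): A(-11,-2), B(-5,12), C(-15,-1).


-11*(12+ 1) = -143
-5*(-1+ 2) = -5
-15*(-2-12) = 210
sum = 62
Area = |62|/2 = 31.0000

31.0000 sq units


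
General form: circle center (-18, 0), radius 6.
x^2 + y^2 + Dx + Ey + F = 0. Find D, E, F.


(x+ 18)^2 + (y-0)^2 = 6^2
D = -2h = 36, E = -2k = 0
F = h^2+k^2-r^2 = 324+0-36 = 288

D = 36, E = 0, F = 288


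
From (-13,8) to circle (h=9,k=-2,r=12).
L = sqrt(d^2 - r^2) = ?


d = sqrt((-13-9)^2 + (8+ 2)^2) = sqrt(484+100) = 24.1661
L = sqrt(584.0000 - 144) = sqrt(440.0000) = 20.9762

20.9762


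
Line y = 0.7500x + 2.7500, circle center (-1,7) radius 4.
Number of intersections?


Substitute y = 0.7500x + 2.7500: (x+ 1)^2 + (0.7500x+2.7500-7)^2 = 16
Expand to Ax^2 + Bx + C = 0, where b-k = -4.25
A = 1+m^2 = 1.5625
B = 2(m(b-k) - h) = 2(0.7500*(-4.25) + 1) = -4.375
C = h^2 + (b-k)^2 - r^2 = 1 + 18.0625 - 16 = 3.0625
disc = B^2-4AC = 19.1406 - 19.1406 = 0
disc = 0

1 intersection point (tangent)


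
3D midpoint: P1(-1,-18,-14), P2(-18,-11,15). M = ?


Mx = (-1- 18)/2 = -9.5000
My = (-18- 11)/2 = -14.5000
Mz = (-14+15)/2 = 0.5000

M = (-9.5000, -14.5000, 0.5000)


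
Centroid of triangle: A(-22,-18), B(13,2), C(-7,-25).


Gx = (-22+13- 7)/3 = -16/3 = -5.3333
Gy = (-18+2- 25)/3 = -41/3 = -13.6667

G = (-5.3333, -13.6667)


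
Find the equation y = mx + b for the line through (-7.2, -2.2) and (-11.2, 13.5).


m = (15.7)/(-4) = -3.9250
b = y1 - m*x1 = -2.2 - (15.7*(-7.2))/(-4) = -2.2 - 28.2600 = -30.4600

y = -3.9250x - 30.4600


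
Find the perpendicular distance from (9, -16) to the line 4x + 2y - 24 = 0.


|4*9 + 2*(-16) - 24| = |-20| = 20
sqrt(16 + 4) = sqrt(20) = 4.4721
d = 20/sqrt(20) = 4.4721

4.4721


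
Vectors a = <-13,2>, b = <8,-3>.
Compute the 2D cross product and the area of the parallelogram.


cross = -13*(-3) - 2*8 = 39 - 16 = 23
Parallelogram area = |23| = 23

cross = 23, parallelogram area = 23


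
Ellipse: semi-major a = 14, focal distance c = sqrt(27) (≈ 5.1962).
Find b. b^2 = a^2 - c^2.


b^2 = 14^2 - (sqrt(27))^2 = 196 - 27 = 169
b = sqrt(169) = 13

b = 13


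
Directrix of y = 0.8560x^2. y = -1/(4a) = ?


a = 0.8560
1/(4a) = 0.2921
directrix: y = -0.2921 = -0.2921

y = -0.2921


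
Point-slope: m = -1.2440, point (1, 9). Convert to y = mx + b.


y - 9 = -1.2440(x - 1)
y = -1.2440x + 9 + 1.2440*1
y = -1.2440x + 10.2440

y = -1.2440x + 10.2440


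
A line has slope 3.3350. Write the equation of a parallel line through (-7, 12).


Parallel lines have equal slopes.
m2 = 3.3350
b2 = 12 - 3.3350*(-7) = 35.3450

y = 3.3350x + 35.3450


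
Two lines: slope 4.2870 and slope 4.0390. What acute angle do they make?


m1-m2 = 0.248
1+m1*m2 = 18.315193
tan(theta) = |0.248/18.315193| = 0.013541
theta = arctan(|0.248/18.315193|) = 0.7758 degrees (acute angle)

0.7758 degrees


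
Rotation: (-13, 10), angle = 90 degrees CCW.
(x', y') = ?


cos(90) = 0, sin(90) = 1
x' = -13*0 - 10*1 = -10
y' = -13*1 + 10*0 = -13

(-10, -13)


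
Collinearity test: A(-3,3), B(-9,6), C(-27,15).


-3*(6-15) - 9*(15-3) - 27*(3-6)
= 27 - 108 + 81 = 0

Yes, collinear (determinant = 0)


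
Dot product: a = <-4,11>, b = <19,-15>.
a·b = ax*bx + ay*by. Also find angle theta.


a·b = -4*19 + 11*(-15) = -76 - 165 = -241
|a| = sqrt(16+121) = 11.7047
|b| = sqrt(361+225) = 24.2074
cos(theta) = -241/(sqrt(137)*sqrt(586)) = -241/sqrt(80282) = -0.850566
theta = arccos(-241/sqrt(80282)) = 148.2733 degrees

a·b = -241, theta = 148.2733 deg


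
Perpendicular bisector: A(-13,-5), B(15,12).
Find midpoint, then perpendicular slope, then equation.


Midpoint = (1, 3.5)
Slope of AB = dy/dx = 17/28 = 0.6071
Perp slope = -dx/dy = -28/17 = -1.6471
b = My - (perp slope)*Mx = 3.5 + (28*1)/17 = 3.5 + 1.6471 = 5.1471

y = -1.6471x + 5.1471


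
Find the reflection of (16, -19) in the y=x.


Reflection rule for y=x: (y, x)
(16, -19) -> (-19, 16)

(-19, 16)


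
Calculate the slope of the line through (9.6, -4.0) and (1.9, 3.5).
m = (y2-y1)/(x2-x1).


dy = 3.5 + 4.0 = 7.5
dx = 1.9 - 9.6 = -7.7
m = 7.5/(-7.7) = -0.9740

m = -0.9740


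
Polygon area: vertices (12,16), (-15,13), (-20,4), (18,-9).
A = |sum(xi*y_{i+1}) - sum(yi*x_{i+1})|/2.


sum(xi*y_{i+1}) = 12*13 - 15*4 - 20*(-9) + 18*16 = 564
sum(yi*x_{i+1}) = 16*(-15) + 13*(-20) + 4*18 - 9*12 = -536
Area = |564 + 536|/2 = 1100/2 = 550.0000

550.0000 sq units


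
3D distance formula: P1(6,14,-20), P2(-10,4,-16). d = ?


dx=-16, dy=-10, dz=4
d = sqrt(256+100+16) = sqrt(372) = 19.2873

19.2873


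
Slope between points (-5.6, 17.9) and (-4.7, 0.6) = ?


dy = 0.6 - 17.9 = -17.3
dx = -4.7 + 5.6 = 0.9
m = -17.3/0.9 = -19.2222

m = -19.2222


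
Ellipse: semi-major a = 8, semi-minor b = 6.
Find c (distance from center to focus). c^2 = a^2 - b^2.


c^2 = 8^2 - 6^2 = 64 - 36 = 28
c = sqrt(28) = 5.2915

c = 5.2915


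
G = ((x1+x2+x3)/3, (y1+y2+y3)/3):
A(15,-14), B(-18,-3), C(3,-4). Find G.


Gx = (15- 18+3)/3 = 0/3 = 0
Gy = (-14- 3- 4)/3 = -21/3 = -7.0000

G = (0, -7.0000)


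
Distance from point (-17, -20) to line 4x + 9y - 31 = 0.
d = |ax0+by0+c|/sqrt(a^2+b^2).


|4*(-17) + 9*(-20) - 31| = |-279| = 279
sqrt(16 + 81) = sqrt(97) = 9.8489
d = 279/sqrt(97) = 28.3282

28.3282


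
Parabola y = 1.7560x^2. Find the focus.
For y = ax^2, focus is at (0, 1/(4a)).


a = 1.7560
4a = 7.0240
focus = (0, 1/7.0240) = (0, 0.1424)

Focus = (0, 0.1424)


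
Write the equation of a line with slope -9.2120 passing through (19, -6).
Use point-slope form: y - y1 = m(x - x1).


y + 6 = -9.2120(x - 19)
y = -9.2120x - 6 + 9.2120*19
y = -9.2120x + 169.0280

y = -9.2120x + 169.0280


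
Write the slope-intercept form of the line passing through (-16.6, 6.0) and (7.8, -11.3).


m = (-17.3)/(24.4) = -0.7090
b = y1 - m*x1 = 6.0 - (-17.3*(-16.6))/(24.4) = 6.0 - 11.7697 = -5.7697

y = -0.7090x - 5.7697


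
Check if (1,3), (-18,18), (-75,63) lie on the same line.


1*(18-63) - 18*(63-3) - 75*(3-18)
= -45 - 1080 + 1125 = 0

Yes, collinear (determinant = 0)


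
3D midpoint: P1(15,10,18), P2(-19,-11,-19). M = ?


Mx = (15- 19)/2 = -2.0000
My = (10- 11)/2 = -0.5000
Mz = (18- 19)/2 = -0.5000

M = (-2.0000, -0.5000, -0.5000)


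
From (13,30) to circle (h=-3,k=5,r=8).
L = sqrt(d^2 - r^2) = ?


d = sqrt((13+ 3)^2 + (30-5)^2) = sqrt(256+625) = 29.6816
L = sqrt(881.0000 - 64) = sqrt(817.0000) = 28.5832

28.5832


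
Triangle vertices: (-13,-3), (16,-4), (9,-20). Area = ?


-13*(-4+ 20) = -208
16*(-20+ 3) = -272
9*(-3+ 4) = 9
sum = -471
Area = |-471|/2 = 235.5000

235.5000 sq units


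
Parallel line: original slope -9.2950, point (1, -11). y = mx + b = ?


Parallel lines have equal slopes.
m2 = -9.2950
b2 = -11 + 9.2950*1 = -1.7050

y = -9.2950x - 1.7050


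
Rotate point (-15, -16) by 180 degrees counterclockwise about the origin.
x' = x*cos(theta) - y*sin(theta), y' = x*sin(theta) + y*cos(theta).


cos(180) = -1, sin(180) = 0
x' = -15*(-1) + 16*0 = 15
y' = -15*0 - 16*(-1) = 16

(15, 16)


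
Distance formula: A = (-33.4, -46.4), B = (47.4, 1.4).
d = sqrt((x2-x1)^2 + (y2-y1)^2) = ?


dx = 47.4 + 33.4 = 80.8
dy = 1.4 + 46.4 = 47.8
d = sqrt(6528.64 + 2284.84) = sqrt(8813.48) = 93.8801

93.8801


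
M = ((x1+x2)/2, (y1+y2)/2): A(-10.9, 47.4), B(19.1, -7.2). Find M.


Mx = (-10.9 + 19.1)/2 = 8.2/2 = 4.1000
My = (47.4 - 7.2)/2 = 40.2/2 = 20.1000

(4.1000, 20.1000)


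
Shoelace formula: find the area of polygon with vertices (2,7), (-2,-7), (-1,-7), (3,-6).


sum(xi*y_{i+1}) = 2*(-7) - 2*(-7) - 1*(-6) + 3*7 = 27
sum(yi*x_{i+1}) = 7*(-2) - 7*(-1) - 7*3 - 6*2 = -40
Area = |27 + 40|/2 = 67/2 = 33.5000

33.5000 sq units


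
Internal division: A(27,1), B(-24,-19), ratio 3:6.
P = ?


Px = (3*(-24) + 6*27)/9 = 90/9 = 10.0000
Py = (3*(-19) + 6*1)/9 = -51/9 = -5.6667

P = (10.0000, -5.6667)


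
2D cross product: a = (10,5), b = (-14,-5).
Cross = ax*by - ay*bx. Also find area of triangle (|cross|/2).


cross = 10*(-5) - 5*(-14) = -50 + 70 = 20
Triangle area = |20|/2 = 20/2 = 10.0000

cross = 20, triangle area = 10.0000


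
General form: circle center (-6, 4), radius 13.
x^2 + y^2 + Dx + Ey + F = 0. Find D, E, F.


(x+ 6)^2 + (y-4)^2 = 13^2
D = -2h = 12, E = -2k = -8
F = h^2+k^2-r^2 = 36+16-169 = -117

D = 12, E = -8, F = -117


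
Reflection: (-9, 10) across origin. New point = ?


Reflection rule for origin: (-x, -y)
(-9, 10) -> (9, -10)

(9, -10)


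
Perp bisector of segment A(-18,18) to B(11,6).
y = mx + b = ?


Midpoint = (-3.5, 12)
Slope of AB = dy/dx = -12/29 = -0.4138
Perp slope = -dx/dy = 29/12 = 2.4167
b = My - (perp slope)*Mx = 12 + (29*(-3.5))/(-12) = 12 + 8.4583 = 20.4583

y = 2.4167x + 20.4583


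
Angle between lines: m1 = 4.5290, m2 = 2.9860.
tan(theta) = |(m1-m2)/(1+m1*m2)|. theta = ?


m1-m2 = 1.543
1+m1*m2 = 14.523594
tan(theta) = |1.543/14.523594| = 0.106241
theta = arctan(|1.543/14.523594|) = 6.0644 degrees (acute angle)

6.0644 degrees


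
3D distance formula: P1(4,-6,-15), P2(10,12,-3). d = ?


dx=6, dy=18, dz=12
d = sqrt(36+324+144) = sqrt(504) = 22.4499

22.4499


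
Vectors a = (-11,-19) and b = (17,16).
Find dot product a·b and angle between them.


a·b = -11*17 - 19*16 = -187 - 304 = -491
|a| = sqrt(121+361) = 21.9545
|b| = sqrt(289+256) = 23.3452
cos(theta) = -491/(sqrt(482)*sqrt(545)) = -491/sqrt(262690) = -0.957987
theta = arccos(-491/sqrt(262690)) = 163.3329 degrees

a·b = -491, theta = 163.3329 deg


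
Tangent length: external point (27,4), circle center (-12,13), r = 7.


d = sqrt((27+ 12)^2 + (4-13)^2) = sqrt(1521+81) = 40.0250
L = sqrt(1602.0000 - 49) = sqrt(1553.0000) = 39.4081

39.4081


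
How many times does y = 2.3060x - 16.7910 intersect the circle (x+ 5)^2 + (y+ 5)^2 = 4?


Substitute y = 2.3060x - 16.7910: (x+ 5)^2 + (2.3060x- 16.7910+ 5)^2 = 4
Expand to Ax^2 + Bx + C = 0, where b-k = -11.791
A = 1+m^2 = 6.317636
B = 2(m(b-k) - h) = 2(2.3060*(-11.791) + 5) = -44.380092
C = h^2 + (b-k)^2 - r^2 = 25 + 139.027681 - 4 = 160.027681
disc = B^2-4AC = 1969.5926 - 4043.9866 = -2074.3940
disc < 0

0 intersection points


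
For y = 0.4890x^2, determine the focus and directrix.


a = 0.4890
1/(4a) = 0.5112
Focus = (0, 0.5112)
Directrix: y = -0.5112

Focus = (0, 0.5112), Directrix: y = -0.5112


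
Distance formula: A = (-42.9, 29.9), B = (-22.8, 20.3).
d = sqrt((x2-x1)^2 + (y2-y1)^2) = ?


dx = -22.8 + 42.9 = 20.1
dy = 20.3 - 29.9 = -9.6
d = sqrt(404.01 + 92.16) = sqrt(496.17) = 22.2749

22.2749


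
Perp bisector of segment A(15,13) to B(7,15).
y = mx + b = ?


Midpoint = (11, 14)
Slope of AB = dy/dx = 2/(-8) = -0.2500
Perp slope = -dx/dy = 8/2 = 4.0000
b = My - (perp slope)*Mx = 14 + (-8*11)/2 = 14 - 44.0000 = -30.0000

y = 4.0000x - 30.0000


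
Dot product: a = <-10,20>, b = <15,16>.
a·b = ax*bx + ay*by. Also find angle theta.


a·b = -10*15 + 20*16 = -150 + 320 = 170
|a| = sqrt(100+400) = 22.3607
|b| = sqrt(225+256) = 21.9317
cos(theta) = 170/(sqrt(500)*sqrt(481)) = 170/sqrt(240500) = 0.346650
theta = arccos(170/sqrt(240500)) = 69.7174 degrees

a·b = 170, theta = 69.7174 deg


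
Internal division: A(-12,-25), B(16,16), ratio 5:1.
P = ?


Px = (5*16 + 1*(-12))/6 = 68/6 = 11.3333
Py = (5*16 + 1*(-25))/6 = 55/6 = 9.1667

P = (11.3333, 9.1667)


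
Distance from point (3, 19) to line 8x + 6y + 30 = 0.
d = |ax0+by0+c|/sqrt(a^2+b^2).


|8*3 + 6*19 + 30| = |168| = 168
sqrt(64 + 36) = sqrt(100) = 10.0000
d = 168/sqrt(100) = 16.8000

16.8000


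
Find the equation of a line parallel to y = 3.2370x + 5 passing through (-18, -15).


Parallel lines have equal slopes.
m2 = 3.2370
b2 = -15 - 3.2370*(-18) = 43.2660

y = 3.2370x + 43.2660


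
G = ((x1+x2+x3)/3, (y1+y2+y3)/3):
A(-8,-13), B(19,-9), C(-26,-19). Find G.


Gx = (-8+19- 26)/3 = -15/3 = -5.0000
Gy = (-13- 9- 19)/3 = -41/3 = -13.6667

G = (-5.0000, -13.6667)


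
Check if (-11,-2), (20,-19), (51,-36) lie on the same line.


-11*(-19+ 36) + 20*(-36+ 2) + 51*(-2+ 19)
= -187 - 680 + 867 = 0

Yes, collinear (determinant = 0)


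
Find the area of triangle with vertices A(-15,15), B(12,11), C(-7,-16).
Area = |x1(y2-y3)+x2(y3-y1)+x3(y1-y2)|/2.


-15*(11+ 16) = -405
12*(-16-15) = -372
-7*(15-11) = -28
sum = -805
Area = |-805|/2 = 402.5000

402.5000 sq units


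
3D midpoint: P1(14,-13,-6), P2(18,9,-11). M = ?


Mx = (14+18)/2 = 16.0000
My = (-13+9)/2 = -2.0000
Mz = (-6- 11)/2 = -8.5000

M = (16.0000, -2.0000, -8.5000)


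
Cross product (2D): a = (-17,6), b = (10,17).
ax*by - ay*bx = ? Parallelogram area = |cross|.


cross = -17*17 - 6*10 = -289 - 60 = -349
Parallelogram area = |-349| = 349

cross = -349, parallelogram area = 349


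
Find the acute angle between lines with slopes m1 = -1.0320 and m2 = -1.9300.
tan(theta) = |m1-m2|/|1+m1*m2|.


m1-m2 = 0.898
1+m1*m2 = 2.99176
tan(theta) = |0.898/2.99176| = 0.300158
theta = arctan(|0.898/2.99176|) = 16.7075 degrees (acute angle)

16.7075 degrees


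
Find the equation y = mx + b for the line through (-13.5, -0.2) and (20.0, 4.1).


m = (4.3)/(33.5) = 0.1284
b = y1 - m*x1 = -0.2 - (4.3*(-13.5))/(33.5) = -0.2 + 1.7328 = 1.5328

y = 0.1284x + 1.5328


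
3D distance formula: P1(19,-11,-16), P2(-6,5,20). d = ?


dx=-25, dy=16, dz=36
d = sqrt(625+256+1296) = sqrt(2177) = 46.6583

46.6583


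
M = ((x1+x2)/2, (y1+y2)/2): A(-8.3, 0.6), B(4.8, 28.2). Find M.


Mx = (-8.3 + 4.8)/2 = -3.5/2 = -1.7500
My = (0.6 + 28.2)/2 = 28.8/2 = 14.4000

(-1.7500, 14.4000)


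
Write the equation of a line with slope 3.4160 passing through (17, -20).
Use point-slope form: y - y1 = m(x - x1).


y + 20 = 3.4160(x - 17)
y = 3.4160x - 20 - 3.4160*17
y = 3.4160x - 78.0720

y = 3.4160x - 78.0720


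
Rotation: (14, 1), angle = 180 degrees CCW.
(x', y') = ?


cos(180) = -1, sin(180) = 0
x' = 14*(-1) - 1*0 = -14
y' = 14*0 + 1*(-1) = -1

(-14, -1)


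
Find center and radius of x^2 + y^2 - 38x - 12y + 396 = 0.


h = -D/2 = 38/2 = 19
k = -E/2 = 12/2 = 6
r^2 = h^2 + k^2 - F = 361 + 36 - 396 = 1
r = 1

Center (19, 6), radius = 1


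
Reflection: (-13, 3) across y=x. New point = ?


Reflection rule for y=x: (y, x)
(-13, 3) -> (3, -13)

(3, -13)


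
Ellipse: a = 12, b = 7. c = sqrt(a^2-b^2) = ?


c^2 = 12^2 - 7^2 = 144 - 49 = 95
c = sqrt(95) = 9.7468

c = 9.7468


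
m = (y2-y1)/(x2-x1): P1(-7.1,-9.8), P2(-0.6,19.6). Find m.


dy = 19.6 + 9.8 = 29.4
dx = -0.6 + 7.1 = 6.5
m = 29.4/6.5 = 4.5231

m = 4.5231


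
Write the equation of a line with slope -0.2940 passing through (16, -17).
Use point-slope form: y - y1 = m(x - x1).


y + 17 = -0.2940(x - 16)
y = -0.2940x - 17 + 0.2940*16
y = -0.2940x - 12.2960

y = -0.2940x - 12.2960


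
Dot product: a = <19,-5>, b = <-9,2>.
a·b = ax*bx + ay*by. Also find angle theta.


a·b = 19*(-9) - 5*2 = -171 - 10 = -181
|a| = sqrt(361+25) = 19.6469
|b| = sqrt(81+4) = 9.2195
cos(theta) = -181/(sqrt(386)*sqrt(85)) = -181/sqrt(32810) = -0.999253
theta = arccos(-181/sqrt(32810)) = 177.7852 degrees

a·b = -181, theta = 177.7852 deg


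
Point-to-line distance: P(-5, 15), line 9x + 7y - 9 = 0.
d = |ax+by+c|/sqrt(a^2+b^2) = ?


|9*(-5) + 7*15 - 9| = |51| = 51
sqrt(81 + 49) = sqrt(130) = 11.4018
d = 51/sqrt(130) = 4.4730

4.4730


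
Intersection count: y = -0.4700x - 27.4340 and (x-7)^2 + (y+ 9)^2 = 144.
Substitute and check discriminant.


Substitute y = -0.4700x - 27.4340: (x-7)^2 + (-0.4700x- 27.4340+ 9)^2 = 144
Expand to Ax^2 + Bx + C = 0, where b-k = -18.434
A = 1+m^2 = 1.2209
B = 2(m(b-k) - h) = 2(-0.4700*(-18.434) - 7) = 3.32796
C = h^2 + (b-k)^2 - r^2 = 49 + 339.812356 - 144 = 244.812356
disc = B^2-4AC = 11.0753 - 1195.5656 = -1184.4903
disc < 0

0 intersection points


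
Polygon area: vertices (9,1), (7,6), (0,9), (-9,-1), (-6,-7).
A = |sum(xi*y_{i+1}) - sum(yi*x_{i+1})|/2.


sum(xi*y_{i+1}) = 9*6 + 7*9 + 0*(-1) - 9*(-7) - 6*1 = 174
sum(yi*x_{i+1}) = 1*7 + 6*0 + 9*(-9) - 1*(-6) - 7*9 = -131
Area = |174 + 131|/2 = 305/2 = 152.5000

152.5000 sq units


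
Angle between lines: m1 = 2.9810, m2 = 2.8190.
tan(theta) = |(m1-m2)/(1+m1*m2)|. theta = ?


m1-m2 = 0.162
1+m1*m2 = 9.403439
tan(theta) = |0.162/9.403439| = 0.017228
theta = arctan(|0.162/9.403439|) = 0.9870 degrees (acute angle)

0.9870 degrees


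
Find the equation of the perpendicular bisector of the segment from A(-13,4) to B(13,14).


Midpoint = (0, 9)
Slope of AB = dy/dx = 10/26 = 0.3846
Perp slope = -dx/dy = -26/10 = -2.6000
b = My - (perp slope)*Mx = 9 + (26*0)/10 = 9 + 0 = 9.0000

y = -2.6000x + 9.0000
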